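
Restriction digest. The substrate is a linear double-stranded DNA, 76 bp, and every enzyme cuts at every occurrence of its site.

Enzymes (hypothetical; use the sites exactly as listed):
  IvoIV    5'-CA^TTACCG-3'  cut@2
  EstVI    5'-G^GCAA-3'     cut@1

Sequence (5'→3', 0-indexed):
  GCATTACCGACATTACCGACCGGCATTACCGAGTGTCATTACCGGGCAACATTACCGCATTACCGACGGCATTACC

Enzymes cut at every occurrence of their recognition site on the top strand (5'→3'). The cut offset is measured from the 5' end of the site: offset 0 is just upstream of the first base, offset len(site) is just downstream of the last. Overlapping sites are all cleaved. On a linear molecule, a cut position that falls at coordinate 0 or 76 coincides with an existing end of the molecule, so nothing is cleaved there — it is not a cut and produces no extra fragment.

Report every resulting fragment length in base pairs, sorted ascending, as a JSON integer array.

Scan for sites:
  IvoIV (CATTACCG, off=2): starts [1, 10, 23, 36, 49, 57] → cuts [3, 12, 25, 38, 51, 59]
  EstVI (GGCAA, off=1): starts [44] → cuts [45]

All cut coordinates (distinct, sorted): [3, 12, 25, 38, 45, 51, 59]

Fragment lengths:
  [0,3): 3 bp
  [3,12): 9 bp
  [12,25): 13 bp
  [25,38): 13 bp
  [38,45): 7 bp
  [45,51): 6 bp
  [51,59): 8 bp
  [59,76): 17 bp

[3,6,7,8,9,13,13,17]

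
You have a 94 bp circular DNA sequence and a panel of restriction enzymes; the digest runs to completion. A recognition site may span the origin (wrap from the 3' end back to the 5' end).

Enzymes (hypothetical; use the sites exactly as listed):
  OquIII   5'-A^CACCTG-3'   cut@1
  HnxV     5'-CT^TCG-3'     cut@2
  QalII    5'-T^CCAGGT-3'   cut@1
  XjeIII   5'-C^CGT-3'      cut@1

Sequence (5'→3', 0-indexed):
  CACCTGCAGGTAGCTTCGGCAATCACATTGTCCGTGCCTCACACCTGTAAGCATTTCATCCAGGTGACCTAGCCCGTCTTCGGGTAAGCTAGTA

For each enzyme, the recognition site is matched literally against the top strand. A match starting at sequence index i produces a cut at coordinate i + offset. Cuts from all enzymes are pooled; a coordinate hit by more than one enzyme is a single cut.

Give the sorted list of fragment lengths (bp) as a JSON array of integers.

[5,9,15,15,15,17,18]

Site scan:
  OquIII ACACCTG/1: at [40, 93] ⇒ [0, 41]
  HnxV CTTCG/2: at [13, 77] ⇒ [15, 79]
  QalII TCCAGGT/1: at [58] ⇒ [59]
  XjeIII CCGT/1: at [31, 73] ⇒ [32, 74]

Pooled cuts: [0, 15, 32, 41, 59, 74, 79]

Fragments:
  0→15: 15 bp
  15→32: 17 bp
  32→41: 9 bp
  41→59: 18 bp
  59→74: 15 bp
  74→79: 5 bp
  79→0 (wrap): 94-79+0 = 15 bp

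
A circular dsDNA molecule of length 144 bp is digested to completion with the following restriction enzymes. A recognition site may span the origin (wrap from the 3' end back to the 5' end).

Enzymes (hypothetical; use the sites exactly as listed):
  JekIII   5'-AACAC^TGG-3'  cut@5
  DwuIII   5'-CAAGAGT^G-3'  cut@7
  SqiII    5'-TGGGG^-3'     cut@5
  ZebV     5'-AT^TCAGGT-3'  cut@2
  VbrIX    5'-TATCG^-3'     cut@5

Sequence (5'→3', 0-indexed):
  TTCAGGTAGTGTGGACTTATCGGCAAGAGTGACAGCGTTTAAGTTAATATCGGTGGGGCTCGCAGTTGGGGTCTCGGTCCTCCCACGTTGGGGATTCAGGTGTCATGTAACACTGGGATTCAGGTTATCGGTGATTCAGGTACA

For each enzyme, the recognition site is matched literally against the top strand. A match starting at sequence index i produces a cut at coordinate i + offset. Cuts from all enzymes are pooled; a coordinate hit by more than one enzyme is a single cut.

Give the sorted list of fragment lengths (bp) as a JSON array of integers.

Scan for sites:
  JekIII (AACACTGG, off=5): starts [108] → cuts [113]
  DwuIII (CAAGAGTG, off=7): starts [23] → cuts [30]
  SqiII (TGGGG, off=5): starts [53, 66, 88] → cuts [58, 71, 93]
  ZebV (ATTCAGGT, off=2): starts [93, 117, 133, 143] → cuts [1, 95, 119, 135]
  VbrIX (TATCG, off=5): starts [17, 47, 125] → cuts [22, 52, 130]

Pooled cuts: [1, 22, 30, 52, 58, 71, 93, 95, 113, 119, 130, 135]

Fragment lengths:
  1→22: 21 bp
  22→30: 8 bp
  30→52: 22 bp
  52→58: 6 bp
  58→71: 13 bp
  71→93: 22 bp
  93→95: 2 bp
  95→113: 18 bp
  113→119: 6 bp
  119→130: 11 bp
  130→135: 5 bp
  135→1 (wrap): 144-135+1 = 10 bp

[2,5,6,6,8,10,11,13,18,21,22,22]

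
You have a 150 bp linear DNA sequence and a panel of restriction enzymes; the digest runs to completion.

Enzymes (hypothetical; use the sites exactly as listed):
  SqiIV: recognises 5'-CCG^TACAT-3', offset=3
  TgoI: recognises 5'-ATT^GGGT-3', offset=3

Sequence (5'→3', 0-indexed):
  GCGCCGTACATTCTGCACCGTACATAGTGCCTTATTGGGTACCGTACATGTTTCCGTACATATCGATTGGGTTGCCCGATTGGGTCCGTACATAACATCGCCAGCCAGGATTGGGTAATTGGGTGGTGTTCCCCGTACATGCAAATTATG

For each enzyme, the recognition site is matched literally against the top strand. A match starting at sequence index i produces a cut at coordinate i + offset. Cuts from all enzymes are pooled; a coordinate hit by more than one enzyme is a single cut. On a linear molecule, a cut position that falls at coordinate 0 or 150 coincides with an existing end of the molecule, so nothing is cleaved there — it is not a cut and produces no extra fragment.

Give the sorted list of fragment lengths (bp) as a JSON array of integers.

[6,7,8,8,12,12,13,14,15,15,16,24]

Per-enzyme occurrences:
  SqiIV (CCGTACAT, off=3): starts [3, 17, 41, 53, 85, 132] → cuts [6, 20, 44, 56, 88, 135]
  TgoI (ATTGGGT, off=3): starts [33, 65, 78, 109, 117] → cuts [36, 68, 81, 112, 120]

Pooled cuts: [6, 20, 36, 44, 56, 68, 81, 88, 112, 120, 135]

Fragment lengths:
  [0,6): 6 bp
  [6,20): 14 bp
  [20,36): 16 bp
  [36,44): 8 bp
  [44,56): 12 bp
  [56,68): 12 bp
  [68,81): 13 bp
  [81,88): 7 bp
  [88,112): 24 bp
  [112,120): 8 bp
  [120,135): 15 bp
  [135,150): 15 bp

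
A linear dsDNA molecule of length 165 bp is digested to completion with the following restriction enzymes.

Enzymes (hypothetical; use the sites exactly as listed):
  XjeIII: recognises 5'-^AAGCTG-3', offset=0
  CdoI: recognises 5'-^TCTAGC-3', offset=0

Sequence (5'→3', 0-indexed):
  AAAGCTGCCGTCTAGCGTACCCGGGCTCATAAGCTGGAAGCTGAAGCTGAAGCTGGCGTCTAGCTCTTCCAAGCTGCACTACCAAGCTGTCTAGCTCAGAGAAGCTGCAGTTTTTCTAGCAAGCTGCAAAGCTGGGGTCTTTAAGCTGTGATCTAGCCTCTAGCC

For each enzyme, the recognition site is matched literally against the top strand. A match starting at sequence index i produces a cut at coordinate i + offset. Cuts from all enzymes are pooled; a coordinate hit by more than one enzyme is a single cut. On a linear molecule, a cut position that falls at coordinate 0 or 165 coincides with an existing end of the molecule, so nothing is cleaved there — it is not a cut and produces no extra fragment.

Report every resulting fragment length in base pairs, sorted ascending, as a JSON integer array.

Site scan:
  XjeIII (AAGCTG, off=0): starts [1, 30, 37, 43, 49, 70, 83, 101, 120, 128, 142] → cuts [1, 30, 37, 43, 49, 70, 83, 101, 120, 128, 142]
  CdoI (TCTAGC, off=0): starts [10, 58, 89, 114, 151, 158] → cuts [10, 58, 89, 114, 151, 158]

Pooled cuts: [1, 10, 30, 37, 43, 49, 58, 70, 83, 89, 101, 114, 120, 128, 142, 151, 158]

Fragment lengths:
  [0,1): 1 bp
  [1,10): 9 bp
  [10,30): 20 bp
  [30,37): 7 bp
  [37,43): 6 bp
  [43,49): 6 bp
  [49,58): 9 bp
  [58,70): 12 bp
  [70,83): 13 bp
  [83,89): 6 bp
  [89,101): 12 bp
  [101,114): 13 bp
  [114,120): 6 bp
  [120,128): 8 bp
  [128,142): 14 bp
  [142,151): 9 bp
  [151,158): 7 bp
  [158,165): 7 bp

[1,6,6,6,6,7,7,7,8,9,9,9,12,12,13,13,14,20]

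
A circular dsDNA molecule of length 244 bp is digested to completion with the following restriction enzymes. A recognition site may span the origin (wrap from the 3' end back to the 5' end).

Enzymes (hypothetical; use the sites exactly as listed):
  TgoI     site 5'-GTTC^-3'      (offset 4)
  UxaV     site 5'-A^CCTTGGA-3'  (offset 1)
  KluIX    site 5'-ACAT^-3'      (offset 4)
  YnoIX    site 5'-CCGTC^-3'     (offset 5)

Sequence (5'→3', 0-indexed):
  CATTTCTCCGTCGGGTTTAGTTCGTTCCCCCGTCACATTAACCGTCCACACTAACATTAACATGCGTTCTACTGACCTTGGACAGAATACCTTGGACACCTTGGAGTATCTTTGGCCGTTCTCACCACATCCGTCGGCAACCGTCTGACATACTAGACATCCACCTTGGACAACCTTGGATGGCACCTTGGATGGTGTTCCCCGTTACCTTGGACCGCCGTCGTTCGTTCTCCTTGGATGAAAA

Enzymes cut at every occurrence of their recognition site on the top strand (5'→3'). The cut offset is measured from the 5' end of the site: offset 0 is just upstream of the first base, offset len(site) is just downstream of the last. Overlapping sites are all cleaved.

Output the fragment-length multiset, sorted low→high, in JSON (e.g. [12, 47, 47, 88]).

Scan for sites:
  TgoI GTTC/4: at [19, 23, 65, 117, 196, 222, 226] ⇒ [23, 27, 69, 121, 200, 226, 230]
  UxaV ACCTTGGA/1: at [74, 88, 97, 162, 172, 184, 206] ⇒ [75, 89, 98, 163, 173, 185, 207]
  KluIX ACAT/4: at [34, 53, 59, 126, 147, 156, 243] ⇒ [3, 38, 57, 63, 130, 151, 160]
  YnoIX CCGTC/5: at [7, 29, 41, 130, 140, 217] ⇒ [12, 34, 46, 135, 145, 222]

All cut coordinates (distinct, sorted): [3, 12, 23, 27, 34, 38, 46, 57, 63, 69, 75, 89, 98, 121, 130, 135, 145, 151, 160, 163, 173, 185, 200, 207, 222, 226, 230]

Fragment lengths:
  3→12: 9 bp
  12→23: 11 bp
  23→27: 4 bp
  27→34: 7 bp
  34→38: 4 bp
  38→46: 8 bp
  46→57: 11 bp
  57→63: 6 bp
  63→69: 6 bp
  69→75: 6 bp
  75→89: 14 bp
  89→98: 9 bp
  98→121: 23 bp
  121→130: 9 bp
  130→135: 5 bp
  135→145: 10 bp
  145→151: 6 bp
  151→160: 9 bp
  160→163: 3 bp
  163→173: 10 bp
  173→185: 12 bp
  185→200: 15 bp
  200→207: 7 bp
  207→222: 15 bp
  222→226: 4 bp
  226→230: 4 bp
  230→3 (wrap): 244-230+3 = 17 bp

[3,4,4,4,4,5,6,6,6,6,7,7,8,9,9,9,9,10,10,11,11,12,14,15,15,17,23]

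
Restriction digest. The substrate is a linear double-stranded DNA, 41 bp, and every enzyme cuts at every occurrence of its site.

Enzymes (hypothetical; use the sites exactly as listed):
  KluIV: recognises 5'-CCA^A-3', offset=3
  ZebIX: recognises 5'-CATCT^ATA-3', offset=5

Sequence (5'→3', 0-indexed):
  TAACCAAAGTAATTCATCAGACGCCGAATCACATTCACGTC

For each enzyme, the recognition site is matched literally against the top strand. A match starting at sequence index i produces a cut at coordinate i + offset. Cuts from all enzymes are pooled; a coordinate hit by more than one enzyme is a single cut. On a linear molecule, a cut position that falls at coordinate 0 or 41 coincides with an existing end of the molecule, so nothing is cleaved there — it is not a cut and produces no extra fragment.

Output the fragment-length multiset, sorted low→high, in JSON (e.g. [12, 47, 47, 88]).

Site scan:
  KluIV (CCAA, off=3): starts [3] → cuts [6]
  ZebIX (CATCTATA, off=5): no sites

Pooled cuts: [6]

Fragment lengths:
  [0,6): 6 bp
  [6,41): 35 bp

[6,35]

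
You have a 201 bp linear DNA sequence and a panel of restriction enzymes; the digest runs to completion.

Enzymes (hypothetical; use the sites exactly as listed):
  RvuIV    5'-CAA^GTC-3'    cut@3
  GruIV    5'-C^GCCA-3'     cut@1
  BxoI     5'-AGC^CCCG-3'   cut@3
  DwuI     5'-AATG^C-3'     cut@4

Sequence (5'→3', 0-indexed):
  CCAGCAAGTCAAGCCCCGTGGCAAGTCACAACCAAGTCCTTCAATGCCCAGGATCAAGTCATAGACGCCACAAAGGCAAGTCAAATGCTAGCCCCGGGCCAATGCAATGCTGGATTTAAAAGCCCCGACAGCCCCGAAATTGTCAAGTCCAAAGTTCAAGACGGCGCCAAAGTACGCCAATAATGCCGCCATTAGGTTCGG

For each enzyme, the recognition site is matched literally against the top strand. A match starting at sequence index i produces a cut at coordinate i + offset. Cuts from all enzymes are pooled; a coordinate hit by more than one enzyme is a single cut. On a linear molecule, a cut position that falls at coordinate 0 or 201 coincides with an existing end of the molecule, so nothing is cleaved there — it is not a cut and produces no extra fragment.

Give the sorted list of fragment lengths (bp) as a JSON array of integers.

[2,5,5,7,7,8,9,9,10,10,10,11,11,11,12,13,14,14,14,19]

Per-enzyme occurrences:
  RvuIV CAAGTC/3: at [4, 21, 32, 54, 76, 143] ⇒ [7, 24, 35, 57, 79, 146]
  GruIV CGCCA/1: at [65, 164, 174, 186] ⇒ [66, 165, 175, 187]
  BxoI AGCCCCG/3: at [11, 89, 120, 129] ⇒ [14, 92, 123, 132]
  DwuI AATGC/4: at [42, 83, 100, 105, 181] ⇒ [46, 87, 104, 109, 185]

Pooled cuts: [7, 14, 24, 35, 46, 57, 66, 79, 87, 92, 104, 109, 123, 132, 146, 165, 175, 185, 187]

Fragments:
  [0,7): 7 bp
  [7,14): 7 bp
  [14,24): 10 bp
  [24,35): 11 bp
  [35,46): 11 bp
  [46,57): 11 bp
  [57,66): 9 bp
  [66,79): 13 bp
  [79,87): 8 bp
  [87,92): 5 bp
  [92,104): 12 bp
  [104,109): 5 bp
  [109,123): 14 bp
  [123,132): 9 bp
  [132,146): 14 bp
  [146,165): 19 bp
  [165,175): 10 bp
  [175,185): 10 bp
  [185,187): 2 bp
  [187,201): 14 bp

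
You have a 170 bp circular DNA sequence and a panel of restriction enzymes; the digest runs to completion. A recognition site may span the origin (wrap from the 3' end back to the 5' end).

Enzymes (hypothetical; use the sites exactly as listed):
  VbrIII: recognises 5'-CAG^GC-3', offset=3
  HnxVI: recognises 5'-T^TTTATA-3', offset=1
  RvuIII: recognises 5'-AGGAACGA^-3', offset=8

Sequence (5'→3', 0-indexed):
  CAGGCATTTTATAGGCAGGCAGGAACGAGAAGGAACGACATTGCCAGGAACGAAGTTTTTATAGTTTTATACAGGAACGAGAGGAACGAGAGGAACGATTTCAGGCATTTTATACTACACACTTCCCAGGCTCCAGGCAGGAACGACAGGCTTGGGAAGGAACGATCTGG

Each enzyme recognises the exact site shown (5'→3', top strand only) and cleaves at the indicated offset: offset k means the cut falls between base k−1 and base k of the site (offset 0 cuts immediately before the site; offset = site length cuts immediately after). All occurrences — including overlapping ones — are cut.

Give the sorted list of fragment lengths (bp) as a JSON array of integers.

[3,4,4,4,6,7,8,8,9,9,10,10,10,11,15,15,16,21]

Site scan:
  VbrIII CAGGC/3: at [0, 15, 101, 126, 133, 146] ⇒ [3, 18, 104, 129, 136, 149]
  HnxVI TTTTATA/1: at [6, 56, 64, 107] ⇒ [7, 57, 65, 108]
  RvuIII AGGAACGA/8: at [20, 30, 45, 72, 81, 90, 138, 157] ⇒ [28, 38, 53, 80, 89, 98, 146, 165]

All cut coordinates (distinct, sorted): [3, 7, 18, 28, 38, 53, 57, 65, 80, 89, 98, 104, 108, 129, 136, 146, 149, 165]

Fragment lengths:
  3→7: 4 bp
  7→18: 11 bp
  18→28: 10 bp
  28→38: 10 bp
  38→53: 15 bp
  53→57: 4 bp
  57→65: 8 bp
  65→80: 15 bp
  80→89: 9 bp
  89→98: 9 bp
  98→104: 6 bp
  104→108: 4 bp
  108→129: 21 bp
  129→136: 7 bp
  136→146: 10 bp
  146→149: 3 bp
  149→165: 16 bp
  165→3 (wrap): 170-165+3 = 8 bp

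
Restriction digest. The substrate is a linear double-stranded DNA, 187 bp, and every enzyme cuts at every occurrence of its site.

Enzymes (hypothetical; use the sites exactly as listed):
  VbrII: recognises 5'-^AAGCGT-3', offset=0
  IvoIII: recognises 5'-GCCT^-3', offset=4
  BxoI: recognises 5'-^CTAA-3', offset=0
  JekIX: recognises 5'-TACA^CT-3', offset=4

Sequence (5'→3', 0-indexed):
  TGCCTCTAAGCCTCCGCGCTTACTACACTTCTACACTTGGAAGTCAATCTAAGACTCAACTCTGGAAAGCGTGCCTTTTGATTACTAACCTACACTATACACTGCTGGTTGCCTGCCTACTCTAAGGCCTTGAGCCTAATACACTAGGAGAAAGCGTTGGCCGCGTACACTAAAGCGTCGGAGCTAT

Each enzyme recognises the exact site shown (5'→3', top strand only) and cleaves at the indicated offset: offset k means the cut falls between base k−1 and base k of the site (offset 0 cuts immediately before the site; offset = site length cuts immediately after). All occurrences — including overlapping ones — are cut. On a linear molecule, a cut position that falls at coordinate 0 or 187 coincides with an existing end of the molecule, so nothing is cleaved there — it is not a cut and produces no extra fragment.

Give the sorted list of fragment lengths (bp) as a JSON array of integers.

[2,3,3,4,5,5,6,7,8,8,8,8,9,10,10,13,13,14,15,18,18]

Site scan:
  VbrII (AAGCGT, off=0): starts [66, 151, 172] → cuts [66, 151, 172]
  IvoIII (GCCT, off=4): starts [1, 9, 72, 110, 114, 126, 133] → cuts [5, 13, 76, 114, 118, 130, 137]
  BxoI (CTAA, off=0): starts [5, 48, 84, 121, 135, 169] → cuts [5, 48, 84, 121, 135, 169]
  JekIX (TACACT, off=4): starts [23, 31, 90, 97, 139, 165] → cuts [27, 35, 94, 101, 143, 169]

Pooled cuts: [5, 13, 27, 35, 48, 66, 76, 84, 94, 101, 114, 118, 121, 130, 135, 137, 143, 151, 169, 172]

Fragments:
  [0,5): 5 bp
  [5,13): 8 bp
  [13,27): 14 bp
  [27,35): 8 bp
  [35,48): 13 bp
  [48,66): 18 bp
  [66,76): 10 bp
  [76,84): 8 bp
  [84,94): 10 bp
  [94,101): 7 bp
  [101,114): 13 bp
  [114,118): 4 bp
  [118,121): 3 bp
  [121,130): 9 bp
  [130,135): 5 bp
  [135,137): 2 bp
  [137,143): 6 bp
  [143,151): 8 bp
  [151,169): 18 bp
  [169,172): 3 bp
  [172,187): 15 bp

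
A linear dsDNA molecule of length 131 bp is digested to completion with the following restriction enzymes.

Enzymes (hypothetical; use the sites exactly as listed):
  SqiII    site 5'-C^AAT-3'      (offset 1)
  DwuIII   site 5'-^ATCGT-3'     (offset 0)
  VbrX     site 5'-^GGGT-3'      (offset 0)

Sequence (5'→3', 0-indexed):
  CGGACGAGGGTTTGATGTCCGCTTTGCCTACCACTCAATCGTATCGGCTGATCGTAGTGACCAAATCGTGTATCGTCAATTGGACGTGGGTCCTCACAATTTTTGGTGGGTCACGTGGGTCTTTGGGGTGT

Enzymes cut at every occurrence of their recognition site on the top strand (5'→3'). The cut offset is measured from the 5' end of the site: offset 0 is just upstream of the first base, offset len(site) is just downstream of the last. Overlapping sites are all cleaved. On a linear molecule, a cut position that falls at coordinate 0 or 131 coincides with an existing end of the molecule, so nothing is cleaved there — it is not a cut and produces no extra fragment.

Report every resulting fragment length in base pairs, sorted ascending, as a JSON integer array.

Scan for sites:
  SqiII CAAT/1: at [35, 76, 96] ⇒ [36, 77, 97]
  DwuIII ATCGT/0: at [37, 50, 64, 71] ⇒ [37, 50, 64, 71]
  VbrX GGGT/0: at [7, 87, 107, 116, 125] ⇒ [7, 87, 107, 116, 125]

All cut coordinates (distinct, sorted): [7, 36, 37, 50, 64, 71, 77, 87, 97, 107, 116, 125]

Fragments:
  [0,7): 7 bp
  [7,36): 29 bp
  [36,37): 1 bp
  [37,50): 13 bp
  [50,64): 14 bp
  [64,71): 7 bp
  [71,77): 6 bp
  [77,87): 10 bp
  [87,97): 10 bp
  [97,107): 10 bp
  [107,116): 9 bp
  [116,125): 9 bp
  [125,131): 6 bp

[1,6,6,7,7,9,9,10,10,10,13,14,29]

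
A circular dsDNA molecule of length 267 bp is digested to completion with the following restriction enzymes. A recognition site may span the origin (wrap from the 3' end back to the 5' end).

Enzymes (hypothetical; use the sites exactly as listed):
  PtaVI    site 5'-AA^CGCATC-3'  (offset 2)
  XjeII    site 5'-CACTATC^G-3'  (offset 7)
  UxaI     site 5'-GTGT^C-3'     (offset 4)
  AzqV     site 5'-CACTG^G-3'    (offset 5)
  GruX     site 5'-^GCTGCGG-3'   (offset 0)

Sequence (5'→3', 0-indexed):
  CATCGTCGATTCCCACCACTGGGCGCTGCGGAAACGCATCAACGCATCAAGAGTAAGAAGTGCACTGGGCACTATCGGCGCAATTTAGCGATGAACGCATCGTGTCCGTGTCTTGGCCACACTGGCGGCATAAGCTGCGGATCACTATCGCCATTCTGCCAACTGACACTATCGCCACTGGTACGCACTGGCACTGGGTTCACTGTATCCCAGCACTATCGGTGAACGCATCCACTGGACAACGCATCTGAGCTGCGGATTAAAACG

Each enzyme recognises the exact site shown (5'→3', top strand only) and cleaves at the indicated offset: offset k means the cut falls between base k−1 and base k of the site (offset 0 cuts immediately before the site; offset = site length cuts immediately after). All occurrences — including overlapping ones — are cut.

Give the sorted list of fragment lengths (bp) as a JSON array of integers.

[3,5,6,6,6,7,8,9,9,9,10,10,10,11,13,14,16,19,23,24,24,25]

Site scan:
  PtaVI (AACGCATC, off=2): starts [32, 40, 93, 224, 240, 263] → cuts [34, 42, 95, 226, 242, 265]
  XjeII (CACTATCG, off=7): starts [69, 142, 166, 213] → cuts [76, 149, 173, 220]
  UxaI (GTGTC, off=4): starts [101, 107] → cuts [105, 111]
  AzqV (CACTGG, off=5): starts [16, 62, 119, 175, 185, 191, 232] → cuts [21, 67, 124, 180, 190, 196, 237]
  GruX (GCTGCGG, off=0): starts [24, 133, 251] → cuts [24, 133, 251]

All cut coordinates (distinct, sorted): [21, 24, 34, 42, 67, 76, 95, 105, 111, 124, 133, 149, 173, 180, 190, 196, 220, 226, 237, 242, 251, 265]

Fragment lengths:
  21→24: 3 bp
  24→34: 10 bp
  34→42: 8 bp
  42→67: 25 bp
  67→76: 9 bp
  76→95: 19 bp
  95→105: 10 bp
  105→111: 6 bp
  111→124: 13 bp
  124→133: 9 bp
  133→149: 16 bp
  149→173: 24 bp
  173→180: 7 bp
  180→190: 10 bp
  190→196: 6 bp
  196→220: 24 bp
  220→226: 6 bp
  226→237: 11 bp
  237→242: 5 bp
  242→251: 9 bp
  251→265: 14 bp
  265→21 (wrap): 267-265+21 = 23 bp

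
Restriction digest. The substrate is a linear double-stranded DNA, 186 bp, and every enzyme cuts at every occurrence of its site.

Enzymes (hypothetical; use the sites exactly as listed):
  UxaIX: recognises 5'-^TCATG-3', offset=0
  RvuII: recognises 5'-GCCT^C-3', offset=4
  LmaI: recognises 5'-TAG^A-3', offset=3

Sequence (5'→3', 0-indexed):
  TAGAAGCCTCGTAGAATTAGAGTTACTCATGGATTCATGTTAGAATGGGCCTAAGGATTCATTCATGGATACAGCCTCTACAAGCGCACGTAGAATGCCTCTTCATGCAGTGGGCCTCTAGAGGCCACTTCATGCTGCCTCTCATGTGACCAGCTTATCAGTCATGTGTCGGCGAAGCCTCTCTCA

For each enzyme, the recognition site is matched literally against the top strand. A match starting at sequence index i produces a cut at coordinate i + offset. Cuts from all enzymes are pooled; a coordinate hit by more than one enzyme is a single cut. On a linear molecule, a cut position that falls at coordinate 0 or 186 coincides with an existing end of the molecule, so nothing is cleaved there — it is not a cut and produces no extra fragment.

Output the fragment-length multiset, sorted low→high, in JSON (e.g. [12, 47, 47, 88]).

Site scan:
  UxaIX TCATG/0: at [26, 34, 62, 102, 129, 141, 161] ⇒ [26, 34, 62, 102, 129, 141, 161]
  RvuII GCCTC/4: at [5, 73, 96, 113, 136, 176] ⇒ [9, 77, 100, 117, 140, 180]
  LmaI TAGA/3: at [0, 11, 17, 40, 90, 118] ⇒ [3, 14, 20, 43, 93, 121]

Pooled cuts: [3, 9, 14, 20, 26, 34, 43, 62, 77, 93, 100, 102, 117, 121, 129, 140, 141, 161, 180]

Fragment lengths:
  [0,3): 3 bp
  [3,9): 6 bp
  [9,14): 5 bp
  [14,20): 6 bp
  [20,26): 6 bp
  [26,34): 8 bp
  [34,43): 9 bp
  [43,62): 19 bp
  [62,77): 15 bp
  [77,93): 16 bp
  [93,100): 7 bp
  [100,102): 2 bp
  [102,117): 15 bp
  [117,121): 4 bp
  [121,129): 8 bp
  [129,140): 11 bp
  [140,141): 1 bp
  [141,161): 20 bp
  [161,180): 19 bp
  [180,186): 6 bp

[1,2,3,4,5,6,6,6,6,7,8,8,9,11,15,15,16,19,19,20]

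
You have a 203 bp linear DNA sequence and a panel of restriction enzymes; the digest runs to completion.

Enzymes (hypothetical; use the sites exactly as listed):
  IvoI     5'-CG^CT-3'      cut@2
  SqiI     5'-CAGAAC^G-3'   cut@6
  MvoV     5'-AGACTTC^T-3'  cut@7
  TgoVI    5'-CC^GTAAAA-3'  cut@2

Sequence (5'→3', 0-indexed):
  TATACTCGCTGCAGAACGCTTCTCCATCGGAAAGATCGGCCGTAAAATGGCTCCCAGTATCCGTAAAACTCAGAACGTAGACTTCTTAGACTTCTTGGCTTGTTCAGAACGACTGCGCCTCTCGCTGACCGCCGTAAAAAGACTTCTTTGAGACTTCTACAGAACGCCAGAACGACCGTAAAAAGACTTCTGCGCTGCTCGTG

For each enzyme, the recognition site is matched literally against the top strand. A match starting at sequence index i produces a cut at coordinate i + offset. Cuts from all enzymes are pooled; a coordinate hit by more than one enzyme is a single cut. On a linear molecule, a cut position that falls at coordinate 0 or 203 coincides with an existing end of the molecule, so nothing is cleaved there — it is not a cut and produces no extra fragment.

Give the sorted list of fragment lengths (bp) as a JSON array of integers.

[1,4,4,8,8,8,9,9,9,9,9,11,13,13,14,14,16,21,23]

Scan for sites:
  IvoI CGCT/2: at [6, 16, 122, 192] ⇒ [8, 18, 124, 194]
  SqiI CAGAACG/6: at [11, 70, 104, 159, 167] ⇒ [17, 76, 110, 165, 173]
  MvoV AGACTTCT/7: at [78, 87, 139, 150, 183] ⇒ [85, 94, 146, 157, 190]
  TgoVI CCGTAAAA/2: at [39, 60, 131, 175] ⇒ [41, 62, 133, 177]

Pooled cuts: [8, 17, 18, 41, 62, 76, 85, 94, 110, 124, 133, 146, 157, 165, 173, 177, 190, 194]

Fragment lengths:
  [0,8): 8 bp
  [8,17): 9 bp
  [17,18): 1 bp
  [18,41): 23 bp
  [41,62): 21 bp
  [62,76): 14 bp
  [76,85): 9 bp
  [85,94): 9 bp
  [94,110): 16 bp
  [110,124): 14 bp
  [124,133): 9 bp
  [133,146): 13 bp
  [146,157): 11 bp
  [157,165): 8 bp
  [165,173): 8 bp
  [173,177): 4 bp
  [177,190): 13 bp
  [190,194): 4 bp
  [194,203): 9 bp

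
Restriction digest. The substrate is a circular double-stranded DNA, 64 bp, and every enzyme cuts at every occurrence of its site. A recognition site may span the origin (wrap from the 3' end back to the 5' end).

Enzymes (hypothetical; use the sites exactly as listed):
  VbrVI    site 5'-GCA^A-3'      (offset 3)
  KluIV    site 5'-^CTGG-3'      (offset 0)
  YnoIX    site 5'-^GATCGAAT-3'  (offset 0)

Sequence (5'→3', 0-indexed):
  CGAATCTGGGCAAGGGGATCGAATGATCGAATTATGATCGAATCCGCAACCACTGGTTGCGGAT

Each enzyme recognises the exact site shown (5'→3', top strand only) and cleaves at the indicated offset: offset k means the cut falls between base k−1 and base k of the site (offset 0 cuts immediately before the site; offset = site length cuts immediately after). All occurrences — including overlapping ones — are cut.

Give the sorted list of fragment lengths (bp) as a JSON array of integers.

Scan for sites:
  VbrVI (GCAA, off=3): starts [9, 45] → cuts [12, 48]
  KluIV (CTGG, off=0): starts [5, 52] → cuts [5, 52]
  YnoIX (GATCGAAT, off=0): starts [16, 24, 35, 61] → cuts [16, 24, 35, 61]

All cut coordinates (distinct, sorted): [5, 12, 16, 24, 35, 48, 52, 61]

Fragment lengths:
  5→12: 7 bp
  12→16: 4 bp
  16→24: 8 bp
  24→35: 11 bp
  35→48: 13 bp
  48→52: 4 bp
  52→61: 9 bp
  61→5 (wrap): 64-61+5 = 8 bp

[4,4,7,8,8,9,11,13]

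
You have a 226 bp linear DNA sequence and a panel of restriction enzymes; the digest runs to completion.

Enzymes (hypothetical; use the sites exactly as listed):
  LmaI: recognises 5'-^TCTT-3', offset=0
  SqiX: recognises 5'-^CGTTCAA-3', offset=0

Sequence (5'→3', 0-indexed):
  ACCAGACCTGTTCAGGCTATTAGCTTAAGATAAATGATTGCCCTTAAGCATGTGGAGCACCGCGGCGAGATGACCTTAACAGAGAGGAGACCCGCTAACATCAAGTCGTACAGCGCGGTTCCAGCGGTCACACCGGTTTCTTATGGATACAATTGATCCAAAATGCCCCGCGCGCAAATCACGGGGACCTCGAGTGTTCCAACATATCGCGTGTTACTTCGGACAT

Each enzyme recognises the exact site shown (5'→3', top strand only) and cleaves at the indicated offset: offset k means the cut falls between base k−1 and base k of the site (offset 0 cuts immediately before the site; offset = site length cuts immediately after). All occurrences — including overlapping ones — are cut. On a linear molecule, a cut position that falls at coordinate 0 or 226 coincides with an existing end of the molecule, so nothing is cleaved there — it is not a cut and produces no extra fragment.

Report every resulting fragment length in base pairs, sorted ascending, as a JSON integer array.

Scan for sites:
  LmaI (TCTT, off=0): starts [138] → cuts [138]
  SqiX (CGTTCAA, off=0): no sites

Pooled cuts: [138]

Fragment lengths:
  [0,138): 138 bp
  [138,226): 88 bp

[88,138]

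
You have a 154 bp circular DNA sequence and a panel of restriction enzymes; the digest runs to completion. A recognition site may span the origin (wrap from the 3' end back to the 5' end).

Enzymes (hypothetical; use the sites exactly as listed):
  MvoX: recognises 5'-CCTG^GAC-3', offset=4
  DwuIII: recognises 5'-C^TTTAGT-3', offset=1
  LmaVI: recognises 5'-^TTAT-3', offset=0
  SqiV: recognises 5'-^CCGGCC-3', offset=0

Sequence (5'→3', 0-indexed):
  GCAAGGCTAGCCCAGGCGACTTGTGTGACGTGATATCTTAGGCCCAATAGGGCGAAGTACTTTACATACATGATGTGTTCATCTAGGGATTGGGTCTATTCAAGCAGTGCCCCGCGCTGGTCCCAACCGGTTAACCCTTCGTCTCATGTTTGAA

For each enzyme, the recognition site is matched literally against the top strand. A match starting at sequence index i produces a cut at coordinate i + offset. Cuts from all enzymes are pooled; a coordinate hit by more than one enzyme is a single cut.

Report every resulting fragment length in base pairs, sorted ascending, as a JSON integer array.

Per-enzyme occurrences:
  MvoX (CCTGGAC, off=4): no sites
  DwuIII (CTTTAGT, off=1): no sites
  LmaVI (TTAT, off=0): no sites
  SqiV (CCGGCC, off=0): no sites

All cut coordinates (distinct, sorted): ∅

Fragment lengths:
  no cuts → one circular fragment of 154 bp

[154]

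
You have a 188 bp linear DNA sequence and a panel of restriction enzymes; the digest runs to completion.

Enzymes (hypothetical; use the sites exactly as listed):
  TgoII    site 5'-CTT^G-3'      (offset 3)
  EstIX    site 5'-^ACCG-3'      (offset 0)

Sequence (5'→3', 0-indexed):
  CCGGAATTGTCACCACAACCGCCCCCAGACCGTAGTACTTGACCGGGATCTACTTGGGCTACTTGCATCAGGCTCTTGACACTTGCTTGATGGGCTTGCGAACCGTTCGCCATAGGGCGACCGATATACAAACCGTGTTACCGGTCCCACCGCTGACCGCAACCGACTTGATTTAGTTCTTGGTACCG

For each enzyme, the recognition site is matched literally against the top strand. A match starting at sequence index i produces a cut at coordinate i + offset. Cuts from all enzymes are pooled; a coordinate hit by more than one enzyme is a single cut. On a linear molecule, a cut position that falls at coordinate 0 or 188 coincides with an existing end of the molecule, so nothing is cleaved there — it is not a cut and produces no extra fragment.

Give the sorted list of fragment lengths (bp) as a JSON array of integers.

[1,3,4,4,4,6,7,7,8,8,9,9,9,11,12,12,12,13,14,17,18]

Scan for sites:
  TgoII CTTG/3: at [37, 52, 61, 74, 81, 85, 94, 166, 178] ⇒ [40, 55, 64, 77, 84, 88, 97, 169, 181]
  EstIX ACCG/0: at [17, 28, 41, 101, 119, 131, 139, 148, 155, 161, 184] ⇒ [17, 28, 41, 101, 119, 131, 139, 148, 155, 161, 184]

All cut coordinates (distinct, sorted): [17, 28, 40, 41, 55, 64, 77, 84, 88, 97, 101, 119, 131, 139, 148, 155, 161, 169, 181, 184]

Fragment lengths:
  [0,17): 17 bp
  [17,28): 11 bp
  [28,40): 12 bp
  [40,41): 1 bp
  [41,55): 14 bp
  [55,64): 9 bp
  [64,77): 13 bp
  [77,84): 7 bp
  [84,88): 4 bp
  [88,97): 9 bp
  [97,101): 4 bp
  [101,119): 18 bp
  [119,131): 12 bp
  [131,139): 8 bp
  [139,148): 9 bp
  [148,155): 7 bp
  [155,161): 6 bp
  [161,169): 8 bp
  [169,181): 12 bp
  [181,184): 3 bp
  [184,188): 4 bp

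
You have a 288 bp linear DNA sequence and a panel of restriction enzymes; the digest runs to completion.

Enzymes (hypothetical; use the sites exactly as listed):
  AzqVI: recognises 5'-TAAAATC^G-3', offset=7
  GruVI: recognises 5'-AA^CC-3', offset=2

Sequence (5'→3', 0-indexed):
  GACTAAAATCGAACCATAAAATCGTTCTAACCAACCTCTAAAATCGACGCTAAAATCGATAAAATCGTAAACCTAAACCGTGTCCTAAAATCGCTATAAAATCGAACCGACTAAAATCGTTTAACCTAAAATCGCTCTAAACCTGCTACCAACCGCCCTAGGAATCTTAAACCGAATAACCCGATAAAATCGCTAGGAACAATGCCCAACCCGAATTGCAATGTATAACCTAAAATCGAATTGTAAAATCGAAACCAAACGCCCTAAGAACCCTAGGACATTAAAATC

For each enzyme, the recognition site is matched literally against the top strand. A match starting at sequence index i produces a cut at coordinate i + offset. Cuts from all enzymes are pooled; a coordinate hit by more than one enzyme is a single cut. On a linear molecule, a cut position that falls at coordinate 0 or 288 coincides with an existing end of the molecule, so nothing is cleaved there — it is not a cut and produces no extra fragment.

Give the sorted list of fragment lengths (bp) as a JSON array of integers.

Per-enzyme occurrences:
  AzqVI (TAAAATCG, off=7): starts [3, 16, 38, 50, 59, 85, 96, 111, 126, 184, 230, 243] → cuts [10, 23, 45, 57, 66, 92, 103, 118, 133, 191, 237, 250]
  GruVI (AACC, off=2): starts [11, 28, 32, 69, 75, 104, 122, 139, 150, 169, 177, 207, 226, 252, 268] → cuts [13, 30, 34, 71, 77, 106, 124, 141, 152, 171, 179, 209, 228, 254, 270]

Pooled cuts: [10, 13, 23, 30, 34, 45, 57, 66, 71, 77, 92, 103, 106, 118, 124, 133, 141, 152, 171, 179, 191, 209, 228, 237, 250, 254, 270]

Fragment lengths:
  [0,10): 10 bp
  [10,13): 3 bp
  [13,23): 10 bp
  [23,30): 7 bp
  [30,34): 4 bp
  [34,45): 11 bp
  [45,57): 12 bp
  [57,66): 9 bp
  [66,71): 5 bp
  [71,77): 6 bp
  [77,92): 15 bp
  [92,103): 11 bp
  [103,106): 3 bp
  [106,118): 12 bp
  [118,124): 6 bp
  [124,133): 9 bp
  [133,141): 8 bp
  [141,152): 11 bp
  [152,171): 19 bp
  [171,179): 8 bp
  [179,191): 12 bp
  [191,209): 18 bp
  [209,228): 19 bp
  [228,237): 9 bp
  [237,250): 13 bp
  [250,254): 4 bp
  [254,270): 16 bp
  [270,288): 18 bp

[3,3,4,4,5,6,6,7,8,8,9,9,9,10,10,11,11,11,12,12,12,13,15,16,18,18,19,19]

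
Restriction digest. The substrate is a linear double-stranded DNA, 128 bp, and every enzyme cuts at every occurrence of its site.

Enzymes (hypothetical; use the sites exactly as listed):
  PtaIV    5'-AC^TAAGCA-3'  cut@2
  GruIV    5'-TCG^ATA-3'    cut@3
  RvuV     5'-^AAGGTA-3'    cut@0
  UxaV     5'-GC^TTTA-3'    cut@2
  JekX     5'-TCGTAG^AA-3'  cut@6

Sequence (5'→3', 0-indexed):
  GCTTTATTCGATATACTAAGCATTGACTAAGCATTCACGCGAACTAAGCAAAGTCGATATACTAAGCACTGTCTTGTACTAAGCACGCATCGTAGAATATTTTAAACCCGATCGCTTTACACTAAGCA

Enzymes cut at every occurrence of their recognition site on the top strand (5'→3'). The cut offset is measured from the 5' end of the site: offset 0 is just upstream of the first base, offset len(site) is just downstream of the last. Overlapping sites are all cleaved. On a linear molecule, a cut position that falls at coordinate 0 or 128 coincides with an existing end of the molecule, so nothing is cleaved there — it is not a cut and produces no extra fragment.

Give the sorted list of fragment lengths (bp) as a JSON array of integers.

Per-enzyme occurrences:
  PtaIV ACTAAGCA/2: at [14, 25, 42, 60, 77, 120] ⇒ [16, 27, 44, 62, 79, 122]
  GruIV TCGATA/3: at [7, 53] ⇒ [10, 56]
  RvuV (AAGGTA, off=0): no sites
  UxaV GCTTTA/2: at [0, 113] ⇒ [2, 115]
  JekX TCGTAGAA/6: at [89] ⇒ [95]

Pooled cuts: [2, 10, 16, 27, 44, 56, 62, 79, 95, 115, 122]

Fragment lengths:
  [0,2): 2 bp
  [2,10): 8 bp
  [10,16): 6 bp
  [16,27): 11 bp
  [27,44): 17 bp
  [44,56): 12 bp
  [56,62): 6 bp
  [62,79): 17 bp
  [79,95): 16 bp
  [95,115): 20 bp
  [115,122): 7 bp
  [122,128): 6 bp

[2,6,6,6,7,8,11,12,16,17,17,20]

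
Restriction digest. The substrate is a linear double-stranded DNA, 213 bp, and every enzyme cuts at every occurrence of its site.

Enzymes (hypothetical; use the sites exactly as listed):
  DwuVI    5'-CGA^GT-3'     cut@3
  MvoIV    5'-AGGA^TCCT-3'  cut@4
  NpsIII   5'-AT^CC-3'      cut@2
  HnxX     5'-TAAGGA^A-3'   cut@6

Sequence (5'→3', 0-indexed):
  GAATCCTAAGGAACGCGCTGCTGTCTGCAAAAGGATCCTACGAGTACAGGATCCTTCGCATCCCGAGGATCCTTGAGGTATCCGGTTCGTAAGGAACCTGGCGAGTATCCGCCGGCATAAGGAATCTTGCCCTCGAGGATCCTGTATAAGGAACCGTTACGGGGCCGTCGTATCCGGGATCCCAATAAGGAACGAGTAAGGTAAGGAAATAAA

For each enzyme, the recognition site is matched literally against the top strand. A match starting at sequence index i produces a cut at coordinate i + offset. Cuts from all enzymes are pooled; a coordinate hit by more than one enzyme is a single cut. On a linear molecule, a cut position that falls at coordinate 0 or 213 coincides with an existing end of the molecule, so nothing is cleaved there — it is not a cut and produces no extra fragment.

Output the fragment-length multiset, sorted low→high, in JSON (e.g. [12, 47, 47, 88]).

[1,1,1,1,4,4,4,6,7,7,8,8,8,9,9,11,11,12,12,14,15,16,21,23]

Per-enzyme occurrences:
  DwuVI CGAGT/3: at [40, 101, 192] ⇒ [43, 104, 195]
  MvoIV AGGATCCT/4: at [31, 47, 65, 135] ⇒ [35, 51, 69, 139]
  NpsIII ATCC/2: at [2, 34, 50, 59, 68, 79, 106, 138, 171, 178] ⇒ [4, 36, 52, 61, 70, 81, 108, 140, 173, 180]
  HnxX TAAGGAA/6: at [6, 89, 117, 146, 185, 201] ⇒ [12, 95, 123, 152, 191, 207]

Pooled cuts: [4, 12, 35, 36, 43, 51, 52, 61, 69, 70, 81, 95, 104, 108, 123, 139, 140, 152, 173, 180, 191, 195, 207]

Fragment lengths:
  [0,4): 4 bp
  [4,12): 8 bp
  [12,35): 23 bp
  [35,36): 1 bp
  [36,43): 7 bp
  [43,51): 8 bp
  [51,52): 1 bp
  [52,61): 9 bp
  [61,69): 8 bp
  [69,70): 1 bp
  [70,81): 11 bp
  [81,95): 14 bp
  [95,104): 9 bp
  [104,108): 4 bp
  [108,123): 15 bp
  [123,139): 16 bp
  [139,140): 1 bp
  [140,152): 12 bp
  [152,173): 21 bp
  [173,180): 7 bp
  [180,191): 11 bp
  [191,195): 4 bp
  [195,207): 12 bp
  [207,213): 6 bp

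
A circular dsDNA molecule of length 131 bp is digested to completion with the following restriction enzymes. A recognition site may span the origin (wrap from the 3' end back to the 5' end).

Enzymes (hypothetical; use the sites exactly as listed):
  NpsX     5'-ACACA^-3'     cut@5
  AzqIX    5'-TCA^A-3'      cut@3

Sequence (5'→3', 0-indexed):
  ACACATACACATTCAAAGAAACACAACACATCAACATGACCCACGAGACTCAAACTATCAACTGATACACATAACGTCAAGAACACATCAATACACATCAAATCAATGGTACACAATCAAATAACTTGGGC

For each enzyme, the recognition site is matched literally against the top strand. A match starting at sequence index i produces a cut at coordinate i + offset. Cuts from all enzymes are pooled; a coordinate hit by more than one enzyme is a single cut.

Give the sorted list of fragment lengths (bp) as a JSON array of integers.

Scan for sites:
  NpsX ACACA/5: at [0, 6, 20, 25, 66, 82, 92, 110] ⇒ [5, 11, 25, 30, 71, 87, 97, 115]
  AzqIX TCAA/3: at [12, 30, 49, 57, 76, 87, 97, 102, 116] ⇒ [15, 33, 52, 60, 79, 90, 100, 105, 119]

Pooled cuts: [5, 11, 15, 25, 30, 33, 52, 60, 71, 79, 87, 90, 97, 100, 105, 115, 119]

Fragment lengths:
  5→11: 6 bp
  11→15: 4 bp
  15→25: 10 bp
  25→30: 5 bp
  30→33: 3 bp
  33→52: 19 bp
  52→60: 8 bp
  60→71: 11 bp
  71→79: 8 bp
  79→87: 8 bp
  87→90: 3 bp
  90→97: 7 bp
  97→100: 3 bp
  100→105: 5 bp
  105→115: 10 bp
  115→119: 4 bp
  119→5 (wrap): 131-119+5 = 17 bp

[3,3,3,4,4,5,5,6,7,8,8,8,10,10,11,17,19]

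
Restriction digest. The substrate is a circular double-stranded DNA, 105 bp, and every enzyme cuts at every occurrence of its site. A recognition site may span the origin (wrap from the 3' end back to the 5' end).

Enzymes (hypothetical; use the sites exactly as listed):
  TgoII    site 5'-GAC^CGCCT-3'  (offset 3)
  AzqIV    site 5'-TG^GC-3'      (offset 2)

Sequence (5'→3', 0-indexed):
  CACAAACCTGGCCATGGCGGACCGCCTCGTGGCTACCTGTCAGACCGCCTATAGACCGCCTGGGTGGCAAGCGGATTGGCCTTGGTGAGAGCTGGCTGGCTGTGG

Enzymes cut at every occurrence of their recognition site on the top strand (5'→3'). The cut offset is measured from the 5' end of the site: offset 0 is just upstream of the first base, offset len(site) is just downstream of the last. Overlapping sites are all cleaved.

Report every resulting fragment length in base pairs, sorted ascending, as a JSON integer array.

Site scan:
  TgoII GACCGCCT/3: at [19, 42, 53] ⇒ [22, 45, 56]
  AzqIV TGGC/2: at [8, 14, 29, 64, 76, 92, 96, 102] ⇒ [10, 16, 31, 66, 78, 94, 98, 104]

All cut coordinates (distinct, sorted): [10, 16, 22, 31, 45, 56, 66, 78, 94, 98, 104]

Fragment lengths:
  10→16: 6 bp
  16→22: 6 bp
  22→31: 9 bp
  31→45: 14 bp
  45→56: 11 bp
  56→66: 10 bp
  66→78: 12 bp
  78→94: 16 bp
  94→98: 4 bp
  98→104: 6 bp
  104→10 (wrap): 105-104+10 = 11 bp

[4,6,6,6,9,10,11,11,12,14,16]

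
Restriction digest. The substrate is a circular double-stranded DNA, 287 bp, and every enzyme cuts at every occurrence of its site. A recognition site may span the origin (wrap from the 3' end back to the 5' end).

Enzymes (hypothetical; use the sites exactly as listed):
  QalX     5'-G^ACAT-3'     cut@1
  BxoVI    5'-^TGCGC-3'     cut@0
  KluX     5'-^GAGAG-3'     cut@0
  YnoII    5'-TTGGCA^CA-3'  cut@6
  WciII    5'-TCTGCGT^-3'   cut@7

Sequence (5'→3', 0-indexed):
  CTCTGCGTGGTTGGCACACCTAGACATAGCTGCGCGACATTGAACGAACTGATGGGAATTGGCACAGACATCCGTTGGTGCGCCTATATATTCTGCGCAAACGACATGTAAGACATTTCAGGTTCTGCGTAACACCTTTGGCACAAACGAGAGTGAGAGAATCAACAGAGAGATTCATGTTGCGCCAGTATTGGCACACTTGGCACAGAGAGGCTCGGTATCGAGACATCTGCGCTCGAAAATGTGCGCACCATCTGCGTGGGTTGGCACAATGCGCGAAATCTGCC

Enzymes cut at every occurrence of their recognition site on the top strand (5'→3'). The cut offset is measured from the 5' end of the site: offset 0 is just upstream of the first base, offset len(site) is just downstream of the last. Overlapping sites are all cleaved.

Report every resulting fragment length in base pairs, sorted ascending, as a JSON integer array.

Per-enzyme occurrences:
  QalX GACAT/1: at [22, 35, 66, 102, 111, 224] ⇒ [23, 36, 67, 103, 112, 225]
  BxoVI TGCGC/0: at [30, 78, 93, 180, 230, 244, 272] ⇒ [30, 78, 93, 180, 230, 244, 272]
  KluX GAGAG/0: at [148, 154, 167, 207] ⇒ [148, 154, 167, 207]
  YnoII TTGGCACA/6: at [10, 58, 137, 190, 199, 263] ⇒ [16, 64, 143, 196, 205, 269]
  WciII TCTGCGT/7: at [1, 123, 253] ⇒ [8, 130, 260]

All cut coordinates (distinct, sorted): [8, 16, 23, 30, 36, 64, 67, 78, 93, 103, 112, 130, 143, 148, 154, 167, 180, 196, 205, 207, 225, 230, 244, 260, 269, 272]

Fragment lengths:
  8→16: 8 bp
  16→23: 7 bp
  23→30: 7 bp
  30→36: 6 bp
  36→64: 28 bp
  64→67: 3 bp
  67→78: 11 bp
  78→93: 15 bp
  93→103: 10 bp
  103→112: 9 bp
  112→130: 18 bp
  130→143: 13 bp
  143→148: 5 bp
  148→154: 6 bp
  154→167: 13 bp
  167→180: 13 bp
  180→196: 16 bp
  196→205: 9 bp
  205→207: 2 bp
  207→225: 18 bp
  225→230: 5 bp
  230→244: 14 bp
  244→260: 16 bp
  260→269: 9 bp
  269→272: 3 bp
  272→8 (wrap): 287-272+8 = 23 bp

[2,3,3,5,5,6,6,7,7,8,9,9,9,10,11,13,13,13,14,15,16,16,18,18,23,28]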